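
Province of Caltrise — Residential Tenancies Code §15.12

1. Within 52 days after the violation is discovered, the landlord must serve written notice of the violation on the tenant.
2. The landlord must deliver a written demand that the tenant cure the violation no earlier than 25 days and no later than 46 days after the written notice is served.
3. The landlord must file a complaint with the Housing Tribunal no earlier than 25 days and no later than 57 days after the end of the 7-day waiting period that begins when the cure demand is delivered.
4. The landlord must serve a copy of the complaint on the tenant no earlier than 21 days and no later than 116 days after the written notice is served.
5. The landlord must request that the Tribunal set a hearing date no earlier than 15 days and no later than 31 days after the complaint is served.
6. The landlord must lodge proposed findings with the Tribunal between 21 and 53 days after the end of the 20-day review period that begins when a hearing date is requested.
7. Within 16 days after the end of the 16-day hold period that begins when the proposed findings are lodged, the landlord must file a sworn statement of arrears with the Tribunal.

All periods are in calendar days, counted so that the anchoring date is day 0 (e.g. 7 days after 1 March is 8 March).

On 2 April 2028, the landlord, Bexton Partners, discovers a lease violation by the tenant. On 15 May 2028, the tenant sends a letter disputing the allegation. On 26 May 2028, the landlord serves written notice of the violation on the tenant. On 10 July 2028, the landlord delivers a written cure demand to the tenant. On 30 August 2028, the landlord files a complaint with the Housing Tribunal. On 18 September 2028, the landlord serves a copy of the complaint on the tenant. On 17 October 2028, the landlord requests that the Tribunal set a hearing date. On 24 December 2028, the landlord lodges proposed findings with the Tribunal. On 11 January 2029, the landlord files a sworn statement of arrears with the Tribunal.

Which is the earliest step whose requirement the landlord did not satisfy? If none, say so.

Step 1 — counting 52 days from 2 April 2028 (when the violation is discovered) gives a deadline of 24 May 2028; 26 May 2028 misses that deadline by 2 days.
Later steps need not be reached.

Step 1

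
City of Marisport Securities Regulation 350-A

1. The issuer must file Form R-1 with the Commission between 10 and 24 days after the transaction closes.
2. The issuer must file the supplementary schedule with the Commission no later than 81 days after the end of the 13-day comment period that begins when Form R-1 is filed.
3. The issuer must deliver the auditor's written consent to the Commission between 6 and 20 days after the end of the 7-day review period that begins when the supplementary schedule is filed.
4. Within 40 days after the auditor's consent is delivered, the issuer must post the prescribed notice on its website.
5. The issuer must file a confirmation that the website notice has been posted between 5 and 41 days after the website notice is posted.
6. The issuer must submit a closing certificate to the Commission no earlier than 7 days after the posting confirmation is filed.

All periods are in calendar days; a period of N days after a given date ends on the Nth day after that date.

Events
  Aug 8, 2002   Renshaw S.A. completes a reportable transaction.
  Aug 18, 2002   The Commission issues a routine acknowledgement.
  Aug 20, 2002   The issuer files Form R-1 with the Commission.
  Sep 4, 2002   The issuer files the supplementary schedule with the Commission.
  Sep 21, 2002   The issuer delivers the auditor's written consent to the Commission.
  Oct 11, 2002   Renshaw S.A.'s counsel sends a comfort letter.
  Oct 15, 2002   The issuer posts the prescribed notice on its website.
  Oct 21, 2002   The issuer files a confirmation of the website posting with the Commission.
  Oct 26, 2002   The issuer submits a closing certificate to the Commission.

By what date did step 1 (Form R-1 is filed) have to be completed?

Step 1 runs from Aug 8, 2002, when the transaction closes. The window is 10–24 days after Aug 8, 2002; it closes on Sep 1, 2002.

Sep 1, 2002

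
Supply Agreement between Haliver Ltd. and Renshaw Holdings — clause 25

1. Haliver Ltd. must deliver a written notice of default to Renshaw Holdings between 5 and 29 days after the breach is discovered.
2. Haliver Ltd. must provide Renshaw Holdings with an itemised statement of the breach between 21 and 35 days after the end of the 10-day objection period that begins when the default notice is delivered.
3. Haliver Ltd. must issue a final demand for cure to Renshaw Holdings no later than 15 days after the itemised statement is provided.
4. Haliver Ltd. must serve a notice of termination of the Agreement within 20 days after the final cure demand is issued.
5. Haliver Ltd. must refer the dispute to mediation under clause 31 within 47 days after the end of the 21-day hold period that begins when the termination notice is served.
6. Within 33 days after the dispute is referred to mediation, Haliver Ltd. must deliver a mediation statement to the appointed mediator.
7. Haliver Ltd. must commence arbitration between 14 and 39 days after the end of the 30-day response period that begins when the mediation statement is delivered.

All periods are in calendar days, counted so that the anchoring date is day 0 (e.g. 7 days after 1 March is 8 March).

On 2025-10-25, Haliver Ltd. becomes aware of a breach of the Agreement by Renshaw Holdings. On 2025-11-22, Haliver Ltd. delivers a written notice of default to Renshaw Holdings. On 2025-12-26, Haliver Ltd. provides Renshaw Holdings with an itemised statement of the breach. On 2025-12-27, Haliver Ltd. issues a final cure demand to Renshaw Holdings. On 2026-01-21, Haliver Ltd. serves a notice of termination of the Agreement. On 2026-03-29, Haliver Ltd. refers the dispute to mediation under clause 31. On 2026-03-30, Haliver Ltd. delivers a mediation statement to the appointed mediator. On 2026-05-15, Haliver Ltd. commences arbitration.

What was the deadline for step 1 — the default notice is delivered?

Step 1 runs from 2025-10-25, when the breach is discovered. The window is 5–29 days after 2025-10-25; it closes on 2025-11-23.

2025-11-23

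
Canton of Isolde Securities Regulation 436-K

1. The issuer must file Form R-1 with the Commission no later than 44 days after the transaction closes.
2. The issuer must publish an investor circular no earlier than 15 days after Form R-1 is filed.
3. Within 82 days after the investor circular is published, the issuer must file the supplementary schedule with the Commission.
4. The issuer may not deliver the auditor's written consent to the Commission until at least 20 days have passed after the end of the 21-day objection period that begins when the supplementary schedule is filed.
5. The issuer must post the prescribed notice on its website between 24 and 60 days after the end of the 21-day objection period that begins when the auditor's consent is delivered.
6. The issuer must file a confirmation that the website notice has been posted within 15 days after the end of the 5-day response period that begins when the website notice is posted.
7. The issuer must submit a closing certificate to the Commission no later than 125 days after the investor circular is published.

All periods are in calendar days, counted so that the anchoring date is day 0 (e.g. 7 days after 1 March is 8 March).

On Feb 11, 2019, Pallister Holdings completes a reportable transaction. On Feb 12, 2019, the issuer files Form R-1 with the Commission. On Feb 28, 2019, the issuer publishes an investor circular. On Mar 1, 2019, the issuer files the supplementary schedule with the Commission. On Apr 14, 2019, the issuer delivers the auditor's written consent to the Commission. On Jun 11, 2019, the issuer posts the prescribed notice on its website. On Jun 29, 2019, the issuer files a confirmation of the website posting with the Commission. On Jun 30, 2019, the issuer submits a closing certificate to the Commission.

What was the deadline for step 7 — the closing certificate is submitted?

Step 7 runs from Feb 28, 2019, when the investor circular is published. 125 days after Feb 28, 2019 is Jul 3, 2019.

Jul 3, 2019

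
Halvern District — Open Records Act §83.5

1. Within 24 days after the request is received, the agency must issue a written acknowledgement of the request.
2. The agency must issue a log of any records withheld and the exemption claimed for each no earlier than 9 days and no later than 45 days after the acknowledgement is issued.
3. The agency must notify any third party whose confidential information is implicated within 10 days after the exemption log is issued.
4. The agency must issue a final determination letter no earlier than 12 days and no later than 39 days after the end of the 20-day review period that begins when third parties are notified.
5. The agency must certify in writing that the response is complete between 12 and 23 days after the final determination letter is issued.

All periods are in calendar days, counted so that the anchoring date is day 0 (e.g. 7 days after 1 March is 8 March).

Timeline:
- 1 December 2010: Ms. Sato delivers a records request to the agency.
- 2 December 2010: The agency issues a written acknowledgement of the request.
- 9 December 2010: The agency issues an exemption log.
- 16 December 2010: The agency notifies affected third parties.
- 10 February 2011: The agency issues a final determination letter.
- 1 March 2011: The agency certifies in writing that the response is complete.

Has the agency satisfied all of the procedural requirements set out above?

Step 1: 24 days after 1 December 2010 (when the request is received) is 25 December 2010; done 2 December 2010 — timely.
Step 2: the window is 9–45 days after 2 December 2010 (when the acknowledgement is issued), so 11 December 2010 through 16 January 2011; done 9 December 2010 — 2 days before the window opened.

No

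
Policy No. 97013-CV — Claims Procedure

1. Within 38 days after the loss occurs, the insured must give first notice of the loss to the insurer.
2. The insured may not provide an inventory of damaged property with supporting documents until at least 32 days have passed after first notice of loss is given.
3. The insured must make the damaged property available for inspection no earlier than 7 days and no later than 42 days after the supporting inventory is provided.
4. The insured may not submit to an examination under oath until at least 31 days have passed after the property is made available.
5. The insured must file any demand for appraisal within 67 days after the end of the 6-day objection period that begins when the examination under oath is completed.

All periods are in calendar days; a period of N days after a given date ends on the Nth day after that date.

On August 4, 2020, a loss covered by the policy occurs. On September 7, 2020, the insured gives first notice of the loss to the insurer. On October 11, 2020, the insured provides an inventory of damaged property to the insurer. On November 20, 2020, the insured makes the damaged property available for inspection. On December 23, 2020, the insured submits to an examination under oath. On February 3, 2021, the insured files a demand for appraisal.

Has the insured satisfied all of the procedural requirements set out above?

Yes

Step 1: 38 days after August 4, 2020 (when the loss occurs) is September 11, 2020; completed September 7, 2020, before the deadline.
Step 2: the earliest permitted date is 32 days after September 7, 2020 (when first notice of loss is given), i.e. October 9, 2020; done October 11, 2020, after the minimum wait.
Step 3: the window is 7–42 days after October 11, 2020 (when the supporting inventory is provided), so October 18, 2020 through November 22, 2020; done November 20, 2020 — within the window.
Step 4: the earliest permitted date is 31 days after November 20, 2020 (when the property is made available), i.e. December 21, 2020; done December 23, 2020 — permitted.
Step 5: 67 days after December 29, 2020 (end of the 6-day objection period, which began when the examination under oath is completed on December 23, 2020) is March 6, 2021; completed February 3, 2021, before the deadline.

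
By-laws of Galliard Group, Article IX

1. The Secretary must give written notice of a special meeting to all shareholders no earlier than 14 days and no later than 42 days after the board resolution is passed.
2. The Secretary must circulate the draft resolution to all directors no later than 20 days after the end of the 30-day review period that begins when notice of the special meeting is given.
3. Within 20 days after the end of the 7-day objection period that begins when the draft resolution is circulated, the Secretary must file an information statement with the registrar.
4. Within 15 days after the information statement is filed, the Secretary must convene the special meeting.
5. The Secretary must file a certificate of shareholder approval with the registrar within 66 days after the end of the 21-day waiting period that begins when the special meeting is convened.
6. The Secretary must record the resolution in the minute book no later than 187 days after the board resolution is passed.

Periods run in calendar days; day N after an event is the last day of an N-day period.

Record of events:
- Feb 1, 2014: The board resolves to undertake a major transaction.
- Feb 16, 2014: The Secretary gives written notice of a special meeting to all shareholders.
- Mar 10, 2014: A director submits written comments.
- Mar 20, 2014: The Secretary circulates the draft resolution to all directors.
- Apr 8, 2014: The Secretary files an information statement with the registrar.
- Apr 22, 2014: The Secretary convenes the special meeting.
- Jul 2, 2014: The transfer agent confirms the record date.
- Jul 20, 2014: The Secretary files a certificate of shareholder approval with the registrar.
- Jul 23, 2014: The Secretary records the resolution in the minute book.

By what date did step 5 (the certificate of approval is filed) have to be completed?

The special meeting is convened on Apr 22, 2014; the 21-day waiting period therefore ends May 13, 2014, and step 5 runs from that date. 66 days after May 13, 2014 is Jul 18, 2014.

Jul 18, 2014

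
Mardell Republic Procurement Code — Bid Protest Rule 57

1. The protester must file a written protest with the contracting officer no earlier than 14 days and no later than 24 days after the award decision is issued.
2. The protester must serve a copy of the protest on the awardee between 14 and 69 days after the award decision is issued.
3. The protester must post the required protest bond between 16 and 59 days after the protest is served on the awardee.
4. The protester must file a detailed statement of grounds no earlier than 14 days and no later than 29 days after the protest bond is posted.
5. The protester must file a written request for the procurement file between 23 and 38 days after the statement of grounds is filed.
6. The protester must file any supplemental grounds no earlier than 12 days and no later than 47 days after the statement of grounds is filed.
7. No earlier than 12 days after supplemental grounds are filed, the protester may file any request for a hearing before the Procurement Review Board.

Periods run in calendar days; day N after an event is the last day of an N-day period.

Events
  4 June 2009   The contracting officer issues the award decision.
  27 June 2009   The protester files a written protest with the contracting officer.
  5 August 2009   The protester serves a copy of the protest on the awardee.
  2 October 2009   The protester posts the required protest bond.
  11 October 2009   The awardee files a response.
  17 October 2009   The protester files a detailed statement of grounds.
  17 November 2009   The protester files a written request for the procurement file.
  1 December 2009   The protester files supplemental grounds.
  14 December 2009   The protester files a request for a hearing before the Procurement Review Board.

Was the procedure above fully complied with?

Step 1 — 14 and 24 days from 4 June 2009 (when the award decision is issued) are 18 June 2009 and 28 June 2009 respectively; 27 June 2009 falls inside that range.
Step 2 — 14 and 69 days from 4 June 2009 (when the award decision is issued) are 18 June 2009 and 12 August 2009 respectively; 5 August 2009 falls inside that range.
Step 3 — 16 and 59 days from 5 August 2009 (when the protest is served on the awardee) are 21 August 2009 and 3 October 2009 respectively; 2 October 2009 falls inside that range.
Step 4 — 14 and 29 days from 2 October 2009 (when the protest bond is posted) are 16 October 2009 and 31 October 2009 respectively; done 17 October 2009, which is between those dates.
Step 5 — 23 and 38 days from 17 October 2009 (when the statement of grounds is filed) are 9 November 2009 and 24 November 2009 respectively; 17 November 2009 falls inside that range.
Step 6 — 12 and 47 days from 17 October 2009 (when the statement of grounds is filed) are 29 October 2009 and 3 December 2009 respectively; done 1 December 2009, which is between those dates.
Step 7 — must wait 12 days from 1 December 2009 (when supplemental grounds are filed), so not before 13 December 2009; done 14 December 2009 — permitted.

Yes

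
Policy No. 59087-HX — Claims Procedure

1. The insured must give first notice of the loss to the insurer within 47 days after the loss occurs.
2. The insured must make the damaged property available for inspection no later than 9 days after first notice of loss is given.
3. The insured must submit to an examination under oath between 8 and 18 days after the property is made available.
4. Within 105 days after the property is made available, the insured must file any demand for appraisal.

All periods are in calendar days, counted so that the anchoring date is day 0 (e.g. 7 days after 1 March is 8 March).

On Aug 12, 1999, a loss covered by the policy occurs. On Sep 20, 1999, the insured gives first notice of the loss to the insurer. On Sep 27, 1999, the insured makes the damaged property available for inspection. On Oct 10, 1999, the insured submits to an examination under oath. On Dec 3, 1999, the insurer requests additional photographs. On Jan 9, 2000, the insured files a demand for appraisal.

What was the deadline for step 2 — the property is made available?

Step 2 runs from Sep 20, 1999, when first notice of loss is given. 9 days after Sep 20, 1999 is Sep 29, 1999.

Sep 29, 1999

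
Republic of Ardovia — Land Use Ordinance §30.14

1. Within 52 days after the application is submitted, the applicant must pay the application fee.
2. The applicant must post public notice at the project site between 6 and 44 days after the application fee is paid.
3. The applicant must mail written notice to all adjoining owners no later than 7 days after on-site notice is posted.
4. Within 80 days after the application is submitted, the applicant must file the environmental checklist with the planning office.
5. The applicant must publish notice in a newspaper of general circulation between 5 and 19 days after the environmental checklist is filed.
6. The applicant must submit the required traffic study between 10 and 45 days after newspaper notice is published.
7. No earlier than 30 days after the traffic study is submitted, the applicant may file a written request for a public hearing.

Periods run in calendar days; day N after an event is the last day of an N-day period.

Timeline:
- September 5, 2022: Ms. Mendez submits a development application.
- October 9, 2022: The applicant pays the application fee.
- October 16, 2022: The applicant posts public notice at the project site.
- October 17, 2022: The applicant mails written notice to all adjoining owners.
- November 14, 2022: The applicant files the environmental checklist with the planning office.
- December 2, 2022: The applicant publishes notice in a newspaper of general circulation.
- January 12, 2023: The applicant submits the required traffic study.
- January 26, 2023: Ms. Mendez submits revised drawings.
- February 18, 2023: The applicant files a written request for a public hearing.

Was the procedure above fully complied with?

Step 1 — counting 52 days from September 5, 2022 (when the application is submitted) gives a deadline of October 27, 2022; October 9, 2022 is within that limit.
Step 2 — 6 and 44 days from October 9, 2022 (when the application fee is paid) are October 15, 2022 and November 22, 2022 respectively; October 16, 2022 falls inside that range.
Step 3 — counting 7 days from October 16, 2022 (when on-site notice is posted) gives a deadline of October 23, 2022; October 17, 2022 is within that limit.
Step 4 — counting 80 days from September 5, 2022 (when the application is submitted) gives a deadline of November 24, 2022; completed November 14, 2022, before the deadline.
Step 5 — 5 and 19 days from November 14, 2022 (when the environmental checklist is filed) are November 19, 2022 and December 3, 2022 respectively; December 2, 2022 falls inside that range.
Step 6 — 10 and 45 days from December 2, 2022 (when newspaper notice is published) are December 12, 2022 and January 16, 2023 respectively; January 12, 2023 falls inside that range.
Step 7 — must wait 30 days from January 12, 2023 (when the traffic study is submitted), so not before February 11, 2023; February 18, 2023 is on or after that date.

Yes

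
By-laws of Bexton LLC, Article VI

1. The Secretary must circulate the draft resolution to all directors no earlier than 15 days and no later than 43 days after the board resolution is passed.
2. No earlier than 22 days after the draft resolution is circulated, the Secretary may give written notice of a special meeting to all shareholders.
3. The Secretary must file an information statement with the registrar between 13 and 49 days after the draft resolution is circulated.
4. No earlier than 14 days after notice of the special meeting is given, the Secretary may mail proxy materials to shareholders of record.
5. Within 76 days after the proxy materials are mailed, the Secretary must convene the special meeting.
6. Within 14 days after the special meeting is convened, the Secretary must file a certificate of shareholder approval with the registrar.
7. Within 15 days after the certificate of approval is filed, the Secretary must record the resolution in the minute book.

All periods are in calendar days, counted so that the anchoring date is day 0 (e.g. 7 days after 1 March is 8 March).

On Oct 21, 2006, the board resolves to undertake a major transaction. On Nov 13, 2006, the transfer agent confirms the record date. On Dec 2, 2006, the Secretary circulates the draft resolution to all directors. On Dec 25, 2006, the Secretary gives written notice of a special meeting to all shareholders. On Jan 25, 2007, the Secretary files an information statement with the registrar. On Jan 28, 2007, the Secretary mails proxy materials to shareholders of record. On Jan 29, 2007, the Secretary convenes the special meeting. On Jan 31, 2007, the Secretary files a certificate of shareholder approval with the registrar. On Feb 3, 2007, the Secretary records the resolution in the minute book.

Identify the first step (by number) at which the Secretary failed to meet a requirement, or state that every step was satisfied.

Step 1 — 15 and 43 days from Oct 21, 2006 (when the board resolution is passed) are Nov 5, 2006 and Dec 3, 2006 respectively; done Dec 2, 2006, which is between those dates.
Step 2 — must wait 22 days from Dec 2, 2006 (when the draft resolution is circulated), so not before Dec 24, 2006; done Dec 25, 2006, after the minimum wait.
Step 3 — 13 and 49 days from Dec 2, 2006 (when the draft resolution is circulated) are Dec 15, 2006 and Jan 20, 2007 respectively; Jan 25, 2007 is 5 days past the end of the window.
That is the first point of non-compliance.

Step 3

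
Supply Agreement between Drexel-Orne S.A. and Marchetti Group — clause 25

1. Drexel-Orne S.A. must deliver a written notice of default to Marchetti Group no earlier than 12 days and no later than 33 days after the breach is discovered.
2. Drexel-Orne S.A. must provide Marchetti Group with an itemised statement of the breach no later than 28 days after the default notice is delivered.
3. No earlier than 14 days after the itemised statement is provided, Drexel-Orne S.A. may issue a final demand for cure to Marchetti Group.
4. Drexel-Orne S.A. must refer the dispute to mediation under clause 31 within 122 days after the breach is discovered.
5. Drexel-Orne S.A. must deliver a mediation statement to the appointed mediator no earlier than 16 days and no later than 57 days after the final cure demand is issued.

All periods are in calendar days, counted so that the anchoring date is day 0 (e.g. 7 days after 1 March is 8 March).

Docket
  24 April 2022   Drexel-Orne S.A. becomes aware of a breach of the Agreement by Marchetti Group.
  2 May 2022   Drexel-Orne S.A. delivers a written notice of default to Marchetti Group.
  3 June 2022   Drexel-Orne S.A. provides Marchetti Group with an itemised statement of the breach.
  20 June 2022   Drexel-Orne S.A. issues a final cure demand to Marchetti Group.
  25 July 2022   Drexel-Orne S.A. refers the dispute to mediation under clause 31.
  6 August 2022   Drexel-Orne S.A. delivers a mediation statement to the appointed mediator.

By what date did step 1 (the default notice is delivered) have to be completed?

27 May 2022

Step 1 runs from 24 April 2022, when the breach is discovered. The window is 12–33 days after 24 April 2022; it closes on 27 May 2022.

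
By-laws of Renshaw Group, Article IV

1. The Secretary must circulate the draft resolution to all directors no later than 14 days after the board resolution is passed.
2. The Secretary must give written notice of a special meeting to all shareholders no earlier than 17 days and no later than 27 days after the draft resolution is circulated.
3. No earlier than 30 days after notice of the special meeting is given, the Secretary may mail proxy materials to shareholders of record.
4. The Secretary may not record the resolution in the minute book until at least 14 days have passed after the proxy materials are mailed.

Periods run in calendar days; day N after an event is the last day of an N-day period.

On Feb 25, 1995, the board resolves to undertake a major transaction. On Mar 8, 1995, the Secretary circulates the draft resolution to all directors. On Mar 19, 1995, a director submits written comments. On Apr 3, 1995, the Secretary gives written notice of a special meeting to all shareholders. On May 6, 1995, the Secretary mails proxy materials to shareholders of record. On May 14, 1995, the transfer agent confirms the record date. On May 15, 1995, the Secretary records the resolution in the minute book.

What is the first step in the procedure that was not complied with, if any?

Step 4

(1) due by Feb 25, 1995 + 14 days = Mar 11, 1995; completed Mar 8, 1995, before the deadline.
(2) the permitted window runs from Mar 8, 1995 + 17 = Mar 25, 1995 to Mar 8, 1995 + 27 = Apr 4, 1995; done Apr 3, 1995 — within the window.
(3) permitted from Apr 3, 1995 + 30 days = May 3, 1995 onward; done May 6, 1995, after the minimum wait.
(4) permitted from May 6, 1995 + 14 days = May 20, 1995 onward; May 15, 1995 is 5 days before the earliest permitted date.
That is the first point of non-compliance.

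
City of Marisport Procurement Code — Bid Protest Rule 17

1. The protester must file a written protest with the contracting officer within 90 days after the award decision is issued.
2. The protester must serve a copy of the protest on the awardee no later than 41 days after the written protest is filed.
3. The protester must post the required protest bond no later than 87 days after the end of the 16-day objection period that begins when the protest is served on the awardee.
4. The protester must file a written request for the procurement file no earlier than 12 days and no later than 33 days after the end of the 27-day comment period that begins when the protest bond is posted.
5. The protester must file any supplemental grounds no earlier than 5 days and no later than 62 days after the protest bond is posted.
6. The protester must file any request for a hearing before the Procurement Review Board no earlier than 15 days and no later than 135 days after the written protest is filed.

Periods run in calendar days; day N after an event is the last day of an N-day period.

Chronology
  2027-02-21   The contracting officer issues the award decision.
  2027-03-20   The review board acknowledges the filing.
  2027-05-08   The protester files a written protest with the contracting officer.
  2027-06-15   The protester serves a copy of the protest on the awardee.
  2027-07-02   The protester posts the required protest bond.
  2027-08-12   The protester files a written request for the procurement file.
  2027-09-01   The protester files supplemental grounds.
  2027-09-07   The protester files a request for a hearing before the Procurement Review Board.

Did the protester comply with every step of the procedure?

Yes

Step 1 — counting 90 days from 2027-02-21 (when the award decision is issued) gives a deadline of 2027-05-22; done 2027-05-08 — timely.
Step 2 — counting 41 days from 2027-05-08 (when the written protest is filed) gives a deadline of 2027-06-18; done 2027-06-15 — timely.
Step 3 — counting 87 days from 2027-07-01 (end of the 16-day objection period, which began when the protest is served on the awardee on 2027-06-15) gives a deadline of 2027-09-26; done 2027-07-02 — timely.
Step 4 — 12 and 33 days from 2027-07-29 (end of the 27-day comment period, which began when the protest bond is posted on 2027-07-02) are 2027-08-10 and 2027-08-31 respectively; done 2027-08-12 — within the window.
Step 5 — 5 and 62 days from 2027-07-02 (when the protest bond is posted) are 2027-07-07 and 2027-09-02 respectively; 2027-09-01 falls inside that range.
Step 6 — 15 and 135 days from 2027-05-08 (when the written protest is filed) are 2027-05-23 and 2027-09-20 respectively; done 2027-09-07 — within the window.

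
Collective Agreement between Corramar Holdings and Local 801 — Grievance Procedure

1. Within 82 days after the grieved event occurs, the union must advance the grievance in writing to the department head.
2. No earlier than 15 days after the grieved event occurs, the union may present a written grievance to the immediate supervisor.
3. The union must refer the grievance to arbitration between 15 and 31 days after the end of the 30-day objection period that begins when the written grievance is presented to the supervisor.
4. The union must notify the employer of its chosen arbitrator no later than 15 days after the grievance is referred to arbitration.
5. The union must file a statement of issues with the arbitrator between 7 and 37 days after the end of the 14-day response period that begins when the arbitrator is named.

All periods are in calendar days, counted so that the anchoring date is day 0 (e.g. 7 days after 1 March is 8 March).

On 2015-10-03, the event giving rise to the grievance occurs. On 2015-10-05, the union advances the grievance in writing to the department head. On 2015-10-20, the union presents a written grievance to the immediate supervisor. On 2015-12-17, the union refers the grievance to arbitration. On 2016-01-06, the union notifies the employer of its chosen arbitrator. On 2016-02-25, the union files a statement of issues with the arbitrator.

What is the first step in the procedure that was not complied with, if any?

Step 4

Step 1 — counting 82 days from 2015-10-03 (when the grieved event occurs) gives a deadline of 2015-12-24; done 2015-10-05 — timely.
Step 2 — must wait 15 days from 2015-10-03 (when the grieved event occurs), so not before 2015-10-18; done 2015-10-20, after the minimum wait.
Step 3 — 15 and 31 days from 2015-11-19 (end of the 30-day objection period, which began when the written grievance is presented to the supervisor on 2015-10-20) are 2015-12-04 and 2015-12-20 respectively; done 2015-12-17, which is between those dates.
Step 4 — counting 15 days from 2015-12-17 (when the grievance is referred to arbitration) gives a deadline of 2016-01-01; 2016-01-06 misses that deadline by 5 days.
Later steps need not be reached.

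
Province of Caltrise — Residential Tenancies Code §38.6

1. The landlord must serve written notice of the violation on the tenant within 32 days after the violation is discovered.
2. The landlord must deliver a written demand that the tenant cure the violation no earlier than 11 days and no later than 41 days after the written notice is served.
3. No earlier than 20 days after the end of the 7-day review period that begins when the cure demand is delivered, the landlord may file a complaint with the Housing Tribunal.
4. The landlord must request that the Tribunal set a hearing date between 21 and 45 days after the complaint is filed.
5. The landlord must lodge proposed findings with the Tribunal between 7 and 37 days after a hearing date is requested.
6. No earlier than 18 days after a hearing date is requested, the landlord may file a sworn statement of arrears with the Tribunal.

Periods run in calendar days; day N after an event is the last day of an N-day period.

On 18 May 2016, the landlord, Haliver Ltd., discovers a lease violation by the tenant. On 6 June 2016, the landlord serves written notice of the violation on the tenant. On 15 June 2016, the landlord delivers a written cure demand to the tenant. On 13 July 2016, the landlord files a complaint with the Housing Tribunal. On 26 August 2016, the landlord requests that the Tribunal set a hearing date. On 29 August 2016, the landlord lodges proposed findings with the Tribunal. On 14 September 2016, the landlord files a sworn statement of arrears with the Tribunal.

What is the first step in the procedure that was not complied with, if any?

Step 2

Step 1: 32 days after 18 May 2016 (when the violation is discovered) is 19 June 2016; done 6 June 2016 — timely.
Step 2: the window is 11–41 days after 6 June 2016 (when the written notice is served), so 17 June 2016 through 17 July 2016; done 15 June 2016 — 2 days before the window opened.
That is the first point of non-compliance.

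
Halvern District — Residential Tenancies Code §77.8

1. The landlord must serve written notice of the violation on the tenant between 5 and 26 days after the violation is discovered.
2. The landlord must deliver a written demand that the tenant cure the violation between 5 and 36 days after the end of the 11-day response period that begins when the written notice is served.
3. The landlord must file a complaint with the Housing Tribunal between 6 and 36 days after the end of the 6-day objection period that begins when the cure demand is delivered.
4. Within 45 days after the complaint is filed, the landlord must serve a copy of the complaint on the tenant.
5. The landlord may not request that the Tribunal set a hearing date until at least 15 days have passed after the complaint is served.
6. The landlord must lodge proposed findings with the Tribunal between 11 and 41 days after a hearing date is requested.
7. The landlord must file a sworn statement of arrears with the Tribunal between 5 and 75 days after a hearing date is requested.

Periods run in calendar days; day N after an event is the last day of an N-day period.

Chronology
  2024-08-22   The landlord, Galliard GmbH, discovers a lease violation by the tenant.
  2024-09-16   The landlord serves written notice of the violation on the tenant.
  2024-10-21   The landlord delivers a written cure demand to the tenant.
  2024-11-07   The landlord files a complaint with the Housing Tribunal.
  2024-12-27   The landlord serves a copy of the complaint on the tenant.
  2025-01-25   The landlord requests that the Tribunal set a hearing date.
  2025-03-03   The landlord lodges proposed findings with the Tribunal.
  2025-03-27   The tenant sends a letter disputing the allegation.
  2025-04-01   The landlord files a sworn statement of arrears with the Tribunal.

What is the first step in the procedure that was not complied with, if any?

Step 1: the window is 5–26 days after 2024-08-22 (when the violation is discovered), so 2024-08-27 through 2024-09-17; 2024-09-16 falls inside that range.
Step 2: the window is 5–36 days after 2024-09-27 (end of the 11-day response period, which began when the written notice is served on 2024-09-16), so 2024-10-02 through 2024-11-02; done 2024-10-21, which is between those dates.
Step 3: the window is 6–36 days after 2024-10-27 (end of the 6-day objection period, which began when the cure demand is delivered on 2024-10-21), so 2024-11-02 through 2024-12-02; 2024-11-07 falls inside that range.
Step 4: 45 days after 2024-11-07 (when the complaint is filed) is 2024-12-22; done 2024-12-27 — 5 days late.

Step 4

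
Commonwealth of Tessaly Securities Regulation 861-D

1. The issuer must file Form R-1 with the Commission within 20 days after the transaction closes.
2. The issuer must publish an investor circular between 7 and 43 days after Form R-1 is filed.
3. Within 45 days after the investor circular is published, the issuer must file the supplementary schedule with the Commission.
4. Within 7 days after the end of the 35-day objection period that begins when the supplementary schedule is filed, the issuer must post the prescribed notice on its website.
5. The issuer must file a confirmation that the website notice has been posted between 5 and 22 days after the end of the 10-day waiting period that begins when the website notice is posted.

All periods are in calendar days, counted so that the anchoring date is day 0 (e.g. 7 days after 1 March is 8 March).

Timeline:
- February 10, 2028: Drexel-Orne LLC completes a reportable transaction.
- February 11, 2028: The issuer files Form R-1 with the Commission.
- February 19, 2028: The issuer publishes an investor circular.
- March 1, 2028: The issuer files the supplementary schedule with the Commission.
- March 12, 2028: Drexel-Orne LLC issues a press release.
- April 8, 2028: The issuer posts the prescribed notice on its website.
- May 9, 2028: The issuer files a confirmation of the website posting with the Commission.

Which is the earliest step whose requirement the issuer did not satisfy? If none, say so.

(1) due by February 10, 2028 + 20 days = March 1, 2028; February 11, 2028 is within that limit.
(2) the permitted window runs from February 11, 2028 + 7 = February 18, 2028 to February 11, 2028 + 43 = March 25, 2028; February 19, 2028 falls inside that range.
(3) due by February 19, 2028 + 45 days = April 4, 2028; March 1, 2028 is within that limit.
(4) due by April 5, 2028 + 7 days = April 12, 2028; April 8, 2028 is within that limit.
(5) the permitted window runs from April 18, 2028 + 5 = April 23, 2028 to April 18, 2028 + 22 = May 10, 2028; May 9, 2028 falls inside that range.

None — every step was satisfied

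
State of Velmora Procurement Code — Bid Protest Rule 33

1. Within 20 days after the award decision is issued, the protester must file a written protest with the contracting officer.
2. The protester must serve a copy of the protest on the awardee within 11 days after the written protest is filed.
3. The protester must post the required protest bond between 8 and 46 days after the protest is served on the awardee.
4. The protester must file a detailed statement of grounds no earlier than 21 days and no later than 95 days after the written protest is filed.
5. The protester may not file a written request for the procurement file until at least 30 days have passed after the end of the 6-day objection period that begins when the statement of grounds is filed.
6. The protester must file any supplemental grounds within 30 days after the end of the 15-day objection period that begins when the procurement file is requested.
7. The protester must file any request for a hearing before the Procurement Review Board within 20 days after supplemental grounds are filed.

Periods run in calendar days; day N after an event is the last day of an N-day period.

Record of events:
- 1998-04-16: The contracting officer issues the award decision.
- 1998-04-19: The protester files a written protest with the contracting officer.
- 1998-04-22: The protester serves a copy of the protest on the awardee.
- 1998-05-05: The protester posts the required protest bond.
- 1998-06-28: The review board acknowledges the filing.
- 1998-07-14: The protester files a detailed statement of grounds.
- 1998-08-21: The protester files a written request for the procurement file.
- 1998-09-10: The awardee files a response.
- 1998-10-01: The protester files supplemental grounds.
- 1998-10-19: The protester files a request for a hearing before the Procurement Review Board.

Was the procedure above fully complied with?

Yes

Step 1: 20 days after 1998-04-16 (when the award decision is issued) is 1998-05-06; done 1998-04-19 — timely.
Step 2: 11 days after 1998-04-19 (when the written protest is filed) is 1998-04-30; done 1998-04-22 — timely.
Step 3: the window is 8–46 days after 1998-04-22 (when the protest is served on the awardee), so 1998-04-30 through 1998-06-07; 1998-05-05 falls inside that range.
Step 4: the window is 21–95 days after 1998-04-19 (when the written protest is filed), so 1998-05-10 through 1998-07-23; done 1998-07-14 — within the window.
Step 5: the earliest permitted date is 30 days after 1998-07-20 (end of the 6-day objection period, which began when the statement of grounds is filed on 1998-07-14), i.e. 1998-08-19; done 1998-08-21 — permitted.
Step 6: 30 days after 1998-09-05 (end of the 15-day objection period, which began when the procurement file is requested on 1998-08-21) is 1998-10-05; 1998-10-01 is within that limit.
Step 7: 20 days after 1998-10-01 (when supplemental grounds are filed) is 1998-10-21; done 1998-10-19 — timely.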